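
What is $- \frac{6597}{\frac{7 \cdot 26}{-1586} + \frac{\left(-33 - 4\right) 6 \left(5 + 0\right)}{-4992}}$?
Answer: $- \frac{334810944}{5461} \approx -61309.0$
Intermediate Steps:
$- \frac{6597}{\frac{7 \cdot 26}{-1586} + \frac{\left(-33 - 4\right) 6 \left(5 + 0\right)}{-4992}} = - \frac{6597}{182 \left(- \frac{1}{1586}\right) + - 37 \cdot 6 \cdot 5 \left(- \frac{1}{4992}\right)} = - \frac{6597}{- \frac{7}{61} + \left(-37\right) 30 \left(- \frac{1}{4992}\right)} = - \frac{6597}{- \frac{7}{61} - - \frac{185}{832}} = - \frac{6597}{- \frac{7}{61} + \frac{185}{832}} = - \frac{6597}{\frac{5461}{50752}} = \left(-6597\right) \frac{50752}{5461} = - \frac{334810944}{5461}$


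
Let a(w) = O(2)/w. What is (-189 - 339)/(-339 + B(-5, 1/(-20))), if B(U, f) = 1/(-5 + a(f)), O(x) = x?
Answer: 2970/1907 ≈ 1.5574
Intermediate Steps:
a(w) = 2/w
B(U, f) = 1/(-5 + 2/f)
(-189 - 339)/(-339 + B(-5, 1/(-20))) = (-189 - 339)/(-339 - 1/(-20*(-2 + 5/(-20)))) = -528/(-339 - 1*(-1/20)/(-2 + 5*(-1/20))) = -528/(-339 - 1*(-1/20)/(-2 - 1/4)) = -528/(-339 - 1*(-1/20)/(-9/4)) = -528/(-339 - 1*(-1/20)*(-4/9)) = -528/(-339 - 1/45) = -528/(-15256/45) = -528*(-45/15256) = 2970/1907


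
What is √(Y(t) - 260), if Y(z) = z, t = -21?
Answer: I*√281 ≈ 16.763*I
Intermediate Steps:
√(Y(t) - 260) = √(-21 - 260) = √(-281) = I*√281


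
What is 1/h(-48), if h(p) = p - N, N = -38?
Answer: -⅒ ≈ -0.10000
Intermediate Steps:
h(p) = 38 + p (h(p) = p - 1*(-38) = p + 38 = 38 + p)
1/h(-48) = 1/(38 - 48) = 1/(-10) = -⅒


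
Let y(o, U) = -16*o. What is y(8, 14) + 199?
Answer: 71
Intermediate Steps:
y(8, 14) + 199 = -16*8 + 199 = -128 + 199 = 71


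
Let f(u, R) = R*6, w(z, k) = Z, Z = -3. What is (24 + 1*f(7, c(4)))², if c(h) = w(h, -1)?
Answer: 36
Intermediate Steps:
w(z, k) = -3
c(h) = -3
f(u, R) = 6*R
(24 + 1*f(7, c(4)))² = (24 + 1*(6*(-3)))² = (24 + 1*(-18))² = (24 - 18)² = 6² = 36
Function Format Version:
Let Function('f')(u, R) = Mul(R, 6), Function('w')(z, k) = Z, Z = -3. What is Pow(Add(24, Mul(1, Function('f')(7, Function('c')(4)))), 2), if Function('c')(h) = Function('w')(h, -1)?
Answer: 36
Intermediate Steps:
Function('w')(z, k) = -3
Function('c')(h) = -3
Function('f')(u, R) = Mul(6, R)
Pow(Add(24, Mul(1, Function('f')(7, Function('c')(4)))), 2) = Pow(Add(24, Mul(1, Mul(6, -3))), 2) = Pow(Add(24, Mul(1, -18)), 2) = Pow(Add(24, -18), 2) = Pow(6, 2) = 36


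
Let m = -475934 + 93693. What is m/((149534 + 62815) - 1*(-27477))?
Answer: -382241/239826 ≈ -1.5938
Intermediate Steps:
m = -382241
m/((149534 + 62815) - 1*(-27477)) = -382241/((149534 + 62815) - 1*(-27477)) = -382241/(212349 + 27477) = -382241/239826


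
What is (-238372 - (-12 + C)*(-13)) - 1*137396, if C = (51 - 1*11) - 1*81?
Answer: -376457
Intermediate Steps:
C = -41 (C = (51 - 11) - 81 = 40 - 81 = -41)
(-238372 - (-12 + C)*(-13)) - 1*137396 = (-238372 - (-12 - 41)*(-13)) - 1*137396 = (-238372 - (-53)*(-13)) - 137396 = (-238372 - 1*689) - 137396 = (-238372 - 689) - 137396 = -239061 - 137396 = -376457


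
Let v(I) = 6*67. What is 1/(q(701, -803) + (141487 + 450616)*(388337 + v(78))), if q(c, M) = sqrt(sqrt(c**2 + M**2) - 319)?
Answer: 1/(230173528117 + sqrt(-319 + sqrt(1136210))) ≈ 4.3445e-12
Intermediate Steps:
v(I) = 402
q(c, M) = sqrt(-319 + sqrt(M**2 + c**2)) (q(c, M) = sqrt(sqrt(M**2 + c**2) - 319) = sqrt(-319 + sqrt(M**2 + c**2)))
1/(q(701, -803) + (141487 + 450616)*(388337 + v(78))) = 1/(sqrt(-319 + sqrt((-803)**2 + 701**2)) + (141487 + 450616)*(388337 + 402)) = 1/(sqrt(-319 + sqrt(644809 + 491401)) + 592103*388739) = 1/(sqrt(-319 + sqrt(1136210)) + 230173528117) = 1/(230173528117 + sqrt(-319 + sqrt(1136210)))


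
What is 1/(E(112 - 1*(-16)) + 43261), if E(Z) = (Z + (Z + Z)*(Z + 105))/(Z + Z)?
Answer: 2/86989 ≈ 2.2991e-5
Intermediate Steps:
E(Z) = (Z + 2*Z*(105 + Z))/(2*Z) (E(Z) = (Z + (2*Z)*(105 + Z))/((2*Z)) = (Z + 2*Z*(105 + Z))*(1/(2*Z)) = (Z + 2*Z*(105 + Z))/(2*Z))
1/(E(112 - 1*(-16)) + 43261) = 1/((211/2 + (112 - 1*(-16))) + 43261) = 1/((211/2 + (112 + 16)) + 43261) = 1/((211/2 + 128) + 43261) = 1/(467/2 + 43261) = 1/(86989/2) = 2/86989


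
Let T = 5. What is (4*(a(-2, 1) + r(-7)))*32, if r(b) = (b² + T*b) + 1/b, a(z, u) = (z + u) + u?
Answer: 12416/7 ≈ 1773.7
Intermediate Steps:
a(z, u) = z + 2*u (a(z, u) = (u + z) + u = z + 2*u)
r(b) = 1/b + b² + 5*b (r(b) = (b² + 5*b) + 1/b = 1/b + b² + 5*b)
(4*(a(-2, 1) + r(-7)))*32 = (4*((-2 + 2*1) + (1 + (-7)²*(5 - 7))/(-7)))*32 = (4*((-2 + 2) - (1 + 49*(-2))/7))*32 = (4*(0 - (1 - 98)/7))*32 = (4*(0 - ⅐*(-97)))*32 = (4*(0 + 97/7))*32 = (4*(97/7))*32 = (388/7)*32 = 12416/7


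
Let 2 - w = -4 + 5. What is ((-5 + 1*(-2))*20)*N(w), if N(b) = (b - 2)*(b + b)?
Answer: 280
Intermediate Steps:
w = 1 (w = 2 - (-4 + 5) = 2 - 1*1 = 2 - 1 = 1)
N(b) = 2*b*(-2 + b) (N(b) = (-2 + b)*(2*b) = 2*b*(-2 + b))
((-5 + 1*(-2))*20)*N(w) = ((-5 + 1*(-2))*20)*(2*1*(-2 + 1)) = ((-5 - 2)*20)*(2*1*(-1)) = -7*20*(-2) = -140*(-2) = 280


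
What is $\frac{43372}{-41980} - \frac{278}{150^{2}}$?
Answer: $- \frac{24688511}{23613750} \approx -1.0455$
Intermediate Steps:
$\frac{43372}{-41980} - \frac{278}{150^{2}} = 43372 \left(- \frac{1}{41980}\right) - \frac{278}{22500} = - \frac{10843}{10495} - \frac{139}{11250} = - \frac{24688511}{23613750}$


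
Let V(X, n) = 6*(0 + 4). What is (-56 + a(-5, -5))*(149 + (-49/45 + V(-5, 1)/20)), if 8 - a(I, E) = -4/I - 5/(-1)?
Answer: -360998/45 ≈ -8022.2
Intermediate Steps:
a(I, E) = 3 + 4/I (a(I, E) = 8 - (-4/I - 5/(-1)) = 8 - (-4/I - 5*(-1)) = 8 - (-4/I + 5) = 8 - (5 - 4/I) = 8 + (-5 + 4/I) = 3 + 4/I)
V(X, n) = 24 (V(X, n) = 6*4 = 24)
(-56 + a(-5, -5))*(149 + (-49/45 + V(-5, 1)/20)) = (-56 + (3 + 4/(-5)))*(149 + (-49/45 + 24/20)) = (-56 + (3 + 4*(-⅕)))*(149 + (-49*1/45 + 24*(1/20))) = (-56 + (3 - ⅘))*(149 + (-49/45 + 6/5)) = (-56 + 11/5)*(149 + ⅑) = -269/5*1342/9 = -360998/45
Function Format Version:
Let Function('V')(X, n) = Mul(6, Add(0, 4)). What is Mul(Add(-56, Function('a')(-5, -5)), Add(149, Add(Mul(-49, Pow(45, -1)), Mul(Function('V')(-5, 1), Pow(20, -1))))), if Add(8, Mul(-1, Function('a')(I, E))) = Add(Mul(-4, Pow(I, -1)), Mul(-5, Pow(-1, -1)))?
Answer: Rational(-360998, 45) ≈ -8022.2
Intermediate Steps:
Function('a')(I, E) = Add(3, Mul(4, Pow(I, -1))) (Function('a')(I, E) = Add(8, Mul(-1, Add(Mul(-4, Pow(I, -1)), Mul(-5, Pow(-1, -1))))) = Add(8, Mul(-1, Add(Mul(-4, Pow(I, -1)), Mul(-5, -1)))) = Add(8, Mul(-1, Add(Mul(-4, Pow(I, -1)), 5))) = Add(8, Mul(-1, Add(5, Mul(-4, Pow(I, -1))))) = Add(8, Add(-5, Mul(4, Pow(I, -1)))) = Add(3, Mul(4, Pow(I, -1))))
Function('V')(X, n) = 24 (Function('V')(X, n) = Mul(6, 4) = 24)
Mul(Add(-56, Function('a')(-5, -5)), Add(149, Add(Mul(-49, Pow(45, -1)), Mul(Function('V')(-5, 1), Pow(20, -1))))) = Mul(Add(-56, Add(3, Mul(4, Pow(-5, -1)))), Add(149, Add(Mul(-49, Pow(45, -1)), Mul(24, Pow(20, -1))))) = Mul(Add(-56, Add(3, Mul(4, Rational(-1, 5)))), Add(149, Add(Mul(-49, Rational(1, 45)), Mul(24, Rational(1, 20))))) = Mul(Add(-56, Add(3, Rational(-4, 5))), Add(149, Add(Rational(-49, 45), Rational(6, 5)))) = Mul(Add(-56, Rational(11, 5)), Add(149, Rational(1, 9))) = Mul(Rational(-269, 5), Rational(1342, 9)) = Rational(-360998, 45)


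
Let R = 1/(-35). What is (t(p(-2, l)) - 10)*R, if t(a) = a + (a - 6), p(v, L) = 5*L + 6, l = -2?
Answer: 24/35 ≈ 0.68571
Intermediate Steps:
p(v, L) = 6 + 5*L
R = -1/35 ≈ -0.028571
t(a) = -6 + 2*a (t(a) = a + (-6 + a) = -6 + 2*a)
(t(p(-2, l)) - 10)*R = ((-6 + 2*(6 + 5*(-2))) - 10)*(-1/35) = ((-6 + 2*(6 - 10)) - 10)*(-1/35) = ((-6 + 2*(-4)) - 10)*(-1/35) = ((-6 - 8) - 10)*(-1/35) = (-14 - 10)*(-1/35) = -24*(-1/35) = 24/35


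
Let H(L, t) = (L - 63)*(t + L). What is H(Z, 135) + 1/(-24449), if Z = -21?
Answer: -234123625/24449 ≈ -9576.0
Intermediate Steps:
H(L, t) = (-63 + L)*(L + t)
H(Z, 135) + 1/(-24449) = ((-21)² - 63*(-21) - 63*135 - 21*135) + 1/(-24449) = (441 + 1323 - 8505 - 2835) - 1/24449 = -9576 - 1/24449 = -234123625/24449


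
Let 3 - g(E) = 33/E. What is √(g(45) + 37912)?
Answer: √8530710/15 ≈ 194.72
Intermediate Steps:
g(E) = 3 - 33/E
√(g(45) + 37912) = √((3 - 33/45) + 37912) = √((3 - 33*1/45) + 37912) = √((3 - 11/15) + 37912) = √(34/15 + 37912) = √(568714/15) = √8530710/15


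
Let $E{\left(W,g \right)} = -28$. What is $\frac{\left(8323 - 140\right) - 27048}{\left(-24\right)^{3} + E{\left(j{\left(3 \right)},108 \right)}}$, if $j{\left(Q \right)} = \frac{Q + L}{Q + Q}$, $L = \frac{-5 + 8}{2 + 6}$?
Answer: $\frac{18865}{13852} \approx 1.3619$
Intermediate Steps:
$L = \frac{3}{8} \approx 0.375$
$j{\left(Q \right)} = \frac{\frac{3}{8} + Q}{2 Q}$ ($j{\left(Q \right)} = \frac{Q + \frac{3}{8}}{Q + Q} = \frac{\frac{3}{8} + Q}{2 Q}$)
$\frac{\left(8323 - 140\right) - 27048}{\left(-24\right)^{3} + E{\left(j{\left(3 \right)},108 \right)}} = \frac{\left(8323 - 140\right) - 27048}{\left(-24\right)^{3} - 28} = \frac{\left(8323 - 140\right) - 27048}{-13824 - 28} = \frac{8183 - 27048}{-13852} = \left(-18865\right) \left(- \frac{1}{13852}\right) = \frac{18865}{13852}$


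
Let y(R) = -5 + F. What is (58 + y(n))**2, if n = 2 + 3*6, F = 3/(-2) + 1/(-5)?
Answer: 263169/100 ≈ 2631.7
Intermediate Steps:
F = -17/10 (F = 3*(-1/2) + 1*(-1/5) = -3/2 - 1/5 = -17/10 ≈ -1.7000)
n = 20 (n = 2 + 18 = 20)
y(R) = -67/10 (y(R) = -5 - 17/10 = -67/10)
(58 + y(n))**2 = (58 - 67/10)**2 = (513/10)**2 = 263169/100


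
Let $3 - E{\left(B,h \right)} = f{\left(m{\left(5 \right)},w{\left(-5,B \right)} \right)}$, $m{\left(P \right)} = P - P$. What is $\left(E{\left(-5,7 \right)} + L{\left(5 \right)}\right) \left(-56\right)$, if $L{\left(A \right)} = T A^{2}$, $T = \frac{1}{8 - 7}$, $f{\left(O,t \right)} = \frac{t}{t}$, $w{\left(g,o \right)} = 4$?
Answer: $-1512$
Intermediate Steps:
$m{\left(P \right)} = 0$
$f{\left(O,t \right)} = 1$
$E{\left(B,h \right)} = 2$ ($E{\left(B,h \right)} = 3 - 1 = 2$)
$T = 1$ ($T = 1^{-1} = 1$)
$L{\left(A \right)} = A^{2}$ ($L{\left(A \right)} = 1 A^{2} = A^{2}$)
$\left(E{\left(-5,7 \right)} + L{\left(5 \right)}\right) \left(-56\right) = \left(2 + 5^{2}\right) \left(-56\right) = \left(2 + 25\right) \left(-56\right) = 27 \left(-56\right) = -1512$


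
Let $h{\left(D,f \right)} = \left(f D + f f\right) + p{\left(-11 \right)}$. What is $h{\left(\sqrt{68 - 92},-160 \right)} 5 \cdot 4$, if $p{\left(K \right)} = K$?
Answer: $511780 - 6400 i \sqrt{6} \approx 5.1178 \cdot 10^{5} - 15677.0 i$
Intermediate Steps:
$h{\left(D,f \right)} = -11 + f^{2} + D f$ ($h{\left(D,f \right)} = \left(f D + f f\right) - 11 = \left(D f + f^{2}\right) - 11 = \left(f^{2} + D f\right) - 11 = -11 + f^{2} + D f$)
$h{\left(\sqrt{68 - 92},-160 \right)} 5 \cdot 4 = \left(-11 + \left(-160\right)^{2} + \sqrt{68 - 92} \left(-160\right)\right) 5 \cdot 4 = \left(-11 + 25600 + \sqrt{-24} \left(-160\right)\right) 20 = \left(-11 + 25600 + 2 i \sqrt{6} \left(-160\right)\right) 20 = \left(-11 + 25600 - 320 i \sqrt{6}\right) 20 = \left(25589 - 320 i \sqrt{6}\right) 20 = 511780 - 6400 i \sqrt{6}$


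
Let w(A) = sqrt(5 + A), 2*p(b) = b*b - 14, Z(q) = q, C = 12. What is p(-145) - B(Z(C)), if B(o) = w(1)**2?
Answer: 20999/2 ≈ 10500.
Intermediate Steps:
p(b) = -7 + b**2/2 (p(b) = (b*b - 14)/2 = (b**2 - 14)/2 = (-14 + b**2)/2 = -7 + b**2/2)
B(o) = 6 (B(o) = (sqrt(5 + 1))**2 = (sqrt(6))**2 = 6)
p(-145) - B(Z(C)) = (-7 + (1/2)*(-145)**2) - 1*6 = (-7 + (1/2)*21025) - 6 = (-7 + 21025/2) - 6 = 21011/2 - 6 = 20999/2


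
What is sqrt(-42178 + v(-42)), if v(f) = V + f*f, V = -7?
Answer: I*sqrt(40421) ≈ 201.05*I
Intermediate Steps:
v(f) = -7 + f**2 (v(f) = -7 + f*f = -7 + f**2)
sqrt(-42178 + v(-42)) = sqrt(-42178 + (-7 + (-42)**2)) = sqrt(-42178 + (-7 + 1764)) = sqrt(-42178 + 1757) = sqrt(-40421) = I*sqrt(40421)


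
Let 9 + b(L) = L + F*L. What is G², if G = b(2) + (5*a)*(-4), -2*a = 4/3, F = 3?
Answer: 1369/9 ≈ 152.11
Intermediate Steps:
b(L) = -9 + 4*L (b(L) = -9 + (L + 3*L) = -9 + 4*L)
a = -⅔ (a = -2/3 = -½*4/3 = -⅔ ≈ -0.66667)
G = 37/3 (G = (-9 + 4*2) + (5*(-⅔))*(-4) = (-9 + 8) - 10/3*(-4) = -1 + 40/3 = 37/3 ≈ 12.333)
G² = (37/3)² = 1369/9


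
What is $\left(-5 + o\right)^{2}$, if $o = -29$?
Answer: $1156$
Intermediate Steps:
$\left(-5 + o\right)^{2} = \left(-5 - 29\right)^{2} = \left(-34\right)^{2} = 1156$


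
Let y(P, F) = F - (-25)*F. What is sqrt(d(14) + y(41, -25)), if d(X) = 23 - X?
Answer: I*sqrt(641) ≈ 25.318*I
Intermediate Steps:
y(P, F) = 26*F (y(P, F) = F + 25*F = 26*F)
sqrt(d(14) + y(41, -25)) = sqrt((23 - 1*14) + 26*(-25)) = sqrt((23 - 14) - 650) = sqrt(9 - 650) = sqrt(-641) = I*sqrt(641)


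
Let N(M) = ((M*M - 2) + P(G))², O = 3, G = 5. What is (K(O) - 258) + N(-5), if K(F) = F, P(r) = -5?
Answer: 69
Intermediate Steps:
N(M) = (-7 + M²)² (N(M) = ((M*M - 2) - 5)² = ((M² - 2) - 5)² = ((-2 + M²) - 5)² = (-7 + M²)²)
(K(O) - 258) + N(-5) = (3 - 258) + (-7 + (-5)²)² = -255 + (-7 + 25)² = -255 + 18² = -255 + 324 = 69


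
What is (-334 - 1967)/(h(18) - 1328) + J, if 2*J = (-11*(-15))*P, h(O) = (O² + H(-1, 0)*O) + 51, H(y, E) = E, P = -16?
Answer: -1255659/953 ≈ -1317.6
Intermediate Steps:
h(O) = 51 + O² (h(O) = (O² + 0*O) + 51 = (O² + 0) + 51 = O² + 51 = 51 + O²)
J = -1320 (J = (-11*(-15)*(-16))/2 = (165*(-16))/2 = (½)*(-2640) = -1320)
(-334 - 1967)/(h(18) - 1328) + J = (-334 - 1967)/((51 + 18²) - 1328) - 1320 = -2301/((51 + 324) - 1328) - 1320 = -2301/(375 - 1328) - 1320 = -2301/(-953) - 1320 = -2301*(-1/953) - 1320 = 2301/953 - 1320 = -1255659/953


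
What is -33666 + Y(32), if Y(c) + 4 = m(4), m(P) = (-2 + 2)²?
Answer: -33670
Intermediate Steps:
m(P) = 0 (m(P) = 0² = 0)
Y(c) = -4 (Y(c) = -4 + 0 = -4)
-33666 + Y(32) = -33666 - 4 = -33670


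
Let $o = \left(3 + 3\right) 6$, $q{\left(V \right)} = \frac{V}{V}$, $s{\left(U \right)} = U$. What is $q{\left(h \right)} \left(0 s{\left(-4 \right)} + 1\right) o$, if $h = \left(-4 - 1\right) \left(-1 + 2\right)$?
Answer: $36$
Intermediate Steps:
$h = -5$ ($h = \left(-5\right) 1 = -5$)
$q{\left(V \right)} = 1$
$o = 36$ ($o = 6 \cdot 6 = 36$)
$q{\left(h \right)} \left(0 s{\left(-4 \right)} + 1\right) o = 1 \left(0 \left(-4\right) + 1\right) 36 = 1 \left(0 + 1\right) 36 = 1 \cdot 1 \cdot 36 = 1 \cdot 36 = 36$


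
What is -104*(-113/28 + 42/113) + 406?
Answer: 622564/791 ≈ 787.06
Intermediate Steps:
-104*(-113/28 + 42/113) + 406 = -104*(-11593/3164) + 406 = 301418/791 + 406 = 622564/791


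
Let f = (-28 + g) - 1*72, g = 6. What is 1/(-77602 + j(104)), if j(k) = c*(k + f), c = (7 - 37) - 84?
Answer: -1/78742 ≈ -1.2700e-5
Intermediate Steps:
c = -114 (c = -30 - 84 = -114)
f = -94 (f = (-28 + 6) - 1*72 = -22 - 72 = -94)
j(k) = 10716 - 114*k (j(k) = -114*(k - 94) = -114*(-94 + k) = 10716 - 114*k)
1/(-77602 + j(104)) = 1/(-77602 + (10716 - 114*104)) = 1/(-77602 + (10716 - 11856)) = 1/(-77602 - 1140) = 1/(-78742) = -1/78742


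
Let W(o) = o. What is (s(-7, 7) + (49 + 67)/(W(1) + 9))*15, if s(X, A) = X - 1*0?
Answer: 69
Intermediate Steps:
s(X, A) = X (s(X, A) = X + 0 = X)
(s(-7, 7) + (49 + 67)/(W(1) + 9))*15 = (-7 + (49 + 67)/(1 + 9))*15 = (-7 + 116/10)*15 = (-7 + 116*(⅒))*15 = (-7 + 58/5)*15 = (23/5)*15 = 69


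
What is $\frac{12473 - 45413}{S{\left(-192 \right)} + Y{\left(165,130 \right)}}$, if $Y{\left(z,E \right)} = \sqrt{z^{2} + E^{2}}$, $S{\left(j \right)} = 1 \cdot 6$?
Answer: $\frac{197640}{44089} - \frac{164700 \sqrt{1765}}{44089} \approx -152.46$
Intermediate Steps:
$S{\left(j \right)} = 6$
$Y{\left(z,E \right)} = \sqrt{E^{2} + z^{2}}$
$\frac{12473 - 45413}{S{\left(-192 \right)} + Y{\left(165,130 \right)}} = \frac{12473 - 45413}{6 + \sqrt{130^{2} + 165^{2}}} = - \frac{32940}{6 + \sqrt{16900 + 27225}} = - \frac{32940}{6 + \sqrt{44125}} = - \frac{32940}{6 + 5 \sqrt{1765}}$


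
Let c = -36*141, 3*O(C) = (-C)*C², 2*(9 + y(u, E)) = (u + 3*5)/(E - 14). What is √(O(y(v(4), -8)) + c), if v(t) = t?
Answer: I*√40448383041/2904 ≈ 69.255*I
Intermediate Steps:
y(u, E) = -9 + (15 + u)/(2*(-14 + E)) (y(u, E) = -9 + ((u + 3*5)/(E - 14))/2 = -9 + ((u + 15)/(-14 + E))/2 = -9 + ((15 + u)/(-14 + E))/2 = -9 + (15 + u)/(2*(-14 + E)))
O(C) = -C³/3 (O(C) = ((-C)*C²)/3 = (-C³)/3 = -C³/3)
c = -5076
√(O(y(v(4), -8)) + c) = √(-(267 + 4 - 18*(-8))³/(8*(-14 - 8)³)/3 - 5076) = √(-(-(267 + 4 + 144)³/85184)/3 - 5076) = √(-((½)*(-1/22)*415)³/3 - 5076) = √(-(-415/44)³/3 - 5076) = √(-⅓*(-71473375/85184) - 5076) = √(71473375/255552 - 5076) = √(-1225708577/255552) = I*√40448383041/2904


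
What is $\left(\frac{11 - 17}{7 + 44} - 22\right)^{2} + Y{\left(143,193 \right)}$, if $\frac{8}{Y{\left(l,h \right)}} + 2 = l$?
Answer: $\frac{19936328}{40749} \approx 489.25$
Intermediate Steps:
$Y{\left(l,h \right)} = \frac{8}{-2 + l}$
$\left(\frac{11 - 17}{7 + 44} - 22\right)^{2} + Y{\left(143,193 \right)} = \left(\frac{11 - 17}{7 + 44} - 22\right)^{2} + \frac{8}{-2 + 143} = \left(- \frac{6}{51} - 22\right)^{2} + \frac{8}{141} = \left(\left(-6\right) \frac{1}{51} - 22\right)^{2} + 8 \cdot \frac{1}{141} = \left(- \frac{2}{17} - 22\right)^{2} + \frac{8}{141} = \left(- \frac{376}{17}\right)^{2} + \frac{8}{141} = \frac{141376}{289} + \frac{8}{141} = \frac{19936328}{40749}$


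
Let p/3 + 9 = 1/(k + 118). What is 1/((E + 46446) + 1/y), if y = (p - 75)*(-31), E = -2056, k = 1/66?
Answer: 24622680/1093000772989 ≈ 2.2528e-5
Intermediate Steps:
k = 1/66 ≈ 0.015152
p = -210105/7789 (p = -27 + 3/(1/66 + 118) = -27 + 3/(7789/66) = -27 + 3*(66/7789) = -27 + 198/7789 = -210105/7789 ≈ -26.975)
y = 24622680/7789 (y = (-210105/7789 - 75)*(-31) = -794280/7789*(-31) = 24622680/7789 ≈ 3161.2)
1/((E + 46446) + 1/y) = 1/((-2056 + 46446) + 1/(24622680/7789)) = 1/(44390 + 7789/24622680) = 1/(1093000772989/24622680) = 24622680/1093000772989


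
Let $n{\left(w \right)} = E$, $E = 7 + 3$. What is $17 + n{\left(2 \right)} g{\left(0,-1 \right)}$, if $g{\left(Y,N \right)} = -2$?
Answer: $-3$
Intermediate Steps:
$E = 10$
$n{\left(w \right)} = 10$
$17 + n{\left(2 \right)} g{\left(0,-1 \right)} = 17 + 10 \left(-2\right) = 17 - 20 = -3$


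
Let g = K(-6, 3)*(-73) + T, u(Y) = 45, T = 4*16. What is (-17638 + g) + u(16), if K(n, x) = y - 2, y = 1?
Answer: -17456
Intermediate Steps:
T = 64
K(n, x) = -1 (K(n, x) = 1 - 2 = -1)
g = 137 (g = -1*(-73) + 64 = 73 + 64 = 137)
(-17638 + g) + u(16) = (-17638 + 137) + 45 = -17501 + 45 = -17456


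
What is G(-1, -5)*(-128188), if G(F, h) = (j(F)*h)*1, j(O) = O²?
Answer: 640940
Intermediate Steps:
G(F, h) = h*F² (G(F, h) = (F²*h)*1 = (h*F²)*1 = h*F²)
G(-1, -5)*(-128188) = -5*(-1)²*(-128188) = -5*1*(-128188) = -5*(-128188) = 640940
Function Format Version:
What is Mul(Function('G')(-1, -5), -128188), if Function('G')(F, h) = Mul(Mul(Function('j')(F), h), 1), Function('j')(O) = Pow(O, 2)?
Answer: 640940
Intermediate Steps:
Function('G')(F, h) = Mul(h, Pow(F, 2)) (Function('G')(F, h) = Mul(Mul(Pow(F, 2), h), 1) = Mul(Mul(h, Pow(F, 2)), 1) = Mul(h, Pow(F, 2)))
Mul(Function('G')(-1, -5), -128188) = Mul(Mul(-5, Pow(-1, 2)), -128188) = Mul(Mul(-5, 1), -128188) = Mul(-5, -128188) = 640940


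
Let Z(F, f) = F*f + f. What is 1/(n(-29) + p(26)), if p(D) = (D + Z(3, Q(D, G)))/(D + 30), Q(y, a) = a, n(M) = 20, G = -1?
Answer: 28/571 ≈ 0.049037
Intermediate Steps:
Z(F, f) = f + F*f
p(D) = (-4 + D)/(30 + D) (p(D) = (D - (1 + 3))/(D + 30) = (D - 1*4)/(30 + D) = (D - 4)/(30 + D) = (-4 + D)/(30 + D))
1/(n(-29) + p(26)) = 1/(20 + (-4 + 26)/(30 + 26)) = 1/(20 + 22/56) = 1/(20 + (1/56)*22) = 1/(20 + 11/28) = 1/(571/28) = 28/571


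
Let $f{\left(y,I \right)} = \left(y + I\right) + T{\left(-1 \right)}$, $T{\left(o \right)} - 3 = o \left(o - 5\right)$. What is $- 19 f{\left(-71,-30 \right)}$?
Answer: $1748$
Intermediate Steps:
$T{\left(o \right)} = 3 + o \left(-5 + o\right)$ ($T{\left(o \right)} = 3 + o \left(o - 5\right) = 3 + o \left(-5 + o\right)$)
$f{\left(y,I \right)} = 9 + I + y$ ($f{\left(y,I \right)} = \left(y + I\right) + \left(3 + \left(-1\right)^{2} - -5\right) = \left(I + y\right) + \left(3 + 1 + 5\right) = \left(I + y\right) + 9 = 9 + I + y$)
$- 19 f{\left(-71,-30 \right)} = - 19 \left(9 - 30 - 71\right) = \left(-19\right) \left(-92\right) = 1748$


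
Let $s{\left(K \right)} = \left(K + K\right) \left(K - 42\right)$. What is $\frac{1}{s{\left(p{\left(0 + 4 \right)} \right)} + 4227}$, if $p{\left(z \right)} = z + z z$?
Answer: $\frac{1}{3347} \approx 0.00029877$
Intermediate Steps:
$p{\left(z \right)} = z + z^{2}$
$s{\left(K \right)} = 2 K \left(-42 + K\right)$
$\frac{1}{s{\left(p{\left(0 + 4 \right)} \right)} + 4227} = \frac{1}{2 \left(0 + 4\right) \left(1 + \left(0 + 4\right)\right) \left(-42 + \left(0 + 4\right) \left(1 + \left(0 + 4\right)\right)\right) + 4227} = \frac{1}{2 \cdot 4 \left(1 + 4\right) \left(-42 + 4 \left(1 + 4\right)\right) + 4227} = \frac{1}{2 \cdot 4 \cdot 5 \left(-42 + 4 \cdot 5\right) + 4227} = \frac{1}{2 \cdot 20 \left(-42 + 20\right) + 4227} = \frac{1}{2 \cdot 20 \left(-22\right) + 4227} = \frac{1}{-880 + 4227} = \frac{1}{3347}$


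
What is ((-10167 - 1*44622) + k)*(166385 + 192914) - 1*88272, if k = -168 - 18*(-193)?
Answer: -18497878689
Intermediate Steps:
k = 3306 (k = -168 + 3474 = 3306)
((-10167 - 1*44622) + k)*(166385 + 192914) - 1*88272 = ((-10167 - 1*44622) + 3306)*(166385 + 192914) - 1*88272 = ((-10167 - 44622) + 3306)*359299 - 88272 = (-54789 + 3306)*359299 - 88272 = -51483*359299 - 88272 = -18497790417 - 88272 = -18497878689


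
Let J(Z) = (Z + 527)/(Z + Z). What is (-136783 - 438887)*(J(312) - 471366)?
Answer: 28220451085025/104 ≈ 2.7135e+11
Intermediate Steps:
J(Z) = (527 + Z)/(2*Z) (J(Z) = (527 + Z)/((2*Z)) = (527 + Z)*(1/(2*Z)) = (527 + Z)/(2*Z))
(-136783 - 438887)*(J(312) - 471366) = (-136783 - 438887)*((½)*(527 + 312)/312 - 471366) = -575670*((½)*(1/312)*839 - 471366) = -575670*(839/624 - 471366) = -575670*(-294131545/624) = 28220451085025/104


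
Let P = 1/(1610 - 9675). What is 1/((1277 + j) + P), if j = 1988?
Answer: 8065/26332224 ≈ 0.00030628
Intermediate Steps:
P = -1/8065 (P = 1/(-8065) = -1/8065 ≈ -0.00012399)
1/((1277 + j) + P) = 1/((1277 + 1988) - 1/8065) = 1/(3265 - 1/8065) = 1/(26332224/8065) = 8065/26332224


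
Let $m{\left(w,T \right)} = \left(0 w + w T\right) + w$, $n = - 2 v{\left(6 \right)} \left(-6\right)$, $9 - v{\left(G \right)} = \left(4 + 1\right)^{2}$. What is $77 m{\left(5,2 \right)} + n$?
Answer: $963$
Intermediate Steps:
$v{\left(G \right)} = -16$ ($v{\left(G \right)} = 9 - \left(4 + 1\right)^{2} = 9 - 5^{2} = 9 - 25 = -16$)
$n = -192$ ($n = \left(-2\right) \left(-16\right) \left(-6\right) = 32 \left(-6\right) = -192$)
$m{\left(w,T \right)} = w + T w$ ($m{\left(w,T \right)} = \left(0 + T w\right) + w = T w + w = w + T w$)
$77 m{\left(5,2 \right)} + n = 77 \cdot 5 \left(1 + 2\right) - 192 = 77 \cdot 5 \cdot 3 - 192 = 77 \cdot 15 - 192 = 1155 - 192 = 963$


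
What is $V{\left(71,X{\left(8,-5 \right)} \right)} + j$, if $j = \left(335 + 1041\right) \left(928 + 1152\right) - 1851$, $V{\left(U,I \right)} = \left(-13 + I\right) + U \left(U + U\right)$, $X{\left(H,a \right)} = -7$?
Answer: $2870291$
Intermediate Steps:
$V{\left(U,I \right)} = -13 + I + 2 U^{2}$ ($V{\left(U,I \right)} = \left(-13 + I\right) + U 2 U = \left(-13 + I\right) + 2 U^{2} = -13 + I + 2 U^{2}$)
$j = 2860229$ ($j = 1376 \cdot 2080 - 1851 = 2862080 - 1851 = 2860229$)
$V{\left(71,X{\left(8,-5 \right)} \right)} + j = \left(-13 - 7 + 2 \cdot 71^{2}\right) + 2860229 = \left(-13 - 7 + 2 \cdot 5041\right) + 2860229 = \left(-13 - 7 + 10082\right) + 2860229 = 10062 + 2860229 = 2870291$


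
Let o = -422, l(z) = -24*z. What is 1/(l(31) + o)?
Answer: -1/1166 ≈ -0.00085763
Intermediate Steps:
1/(l(31) + o) = 1/(-24*31 - 422) = 1/(-744 - 422) = 1/(-1166) = -1/1166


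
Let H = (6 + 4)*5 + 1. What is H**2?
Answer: 2601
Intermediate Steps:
H = 51 (H = 10*5 + 1 = 50 + 1 = 51)
H**2 = 51**2 = 2601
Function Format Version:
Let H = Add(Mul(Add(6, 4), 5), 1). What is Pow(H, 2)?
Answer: 2601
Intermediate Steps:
H = 51 (H = Add(Mul(10, 5), 1) = Add(50, 1) = 51)
Pow(H, 2) = Pow(51, 2) = 2601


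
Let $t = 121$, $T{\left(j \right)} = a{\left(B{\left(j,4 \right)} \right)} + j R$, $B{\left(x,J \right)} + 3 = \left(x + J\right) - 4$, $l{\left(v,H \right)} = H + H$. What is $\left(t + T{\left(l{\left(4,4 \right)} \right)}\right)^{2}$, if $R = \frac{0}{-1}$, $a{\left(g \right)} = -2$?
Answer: $14161$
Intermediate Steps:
$l{\left(v,H \right)} = 2 H$
$B{\left(x,J \right)} = -7 + J + x$ ($B{\left(x,J \right)} = -3 - \left(4 - J - x\right) = -3 + \left(-4 + J + x\right) = -7 + J + x$)
$R = 0$ ($R = 0 \left(-1\right) = 0$)
$T{\left(j \right)} = -2$ ($T{\left(j \right)} = -2 + j 0 = -2 + 0 = -2$)
$\left(t + T{\left(l{\left(4,4 \right)} \right)}\right)^{2} = \left(121 - 2\right)^{2} = 119^{2} = 14161$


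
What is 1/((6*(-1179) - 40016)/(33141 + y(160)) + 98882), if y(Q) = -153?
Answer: 16494/1630936163 ≈ 1.0113e-5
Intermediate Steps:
1/((6*(-1179) - 40016)/(33141 + y(160)) + 98882) = 1/((6*(-1179) - 40016)/(33141 - 153) + 98882) = 1/((-7074 - 40016)/32988 + 98882) = 1/(-47090*1/32988 + 98882) = 1/(-23545/16494 + 98882) = 1/(1630936163/16494) = 16494/1630936163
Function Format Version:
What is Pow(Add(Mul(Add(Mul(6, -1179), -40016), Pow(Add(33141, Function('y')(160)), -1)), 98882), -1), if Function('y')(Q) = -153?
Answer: Rational(16494, 1630936163) ≈ 1.0113e-5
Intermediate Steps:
Pow(Add(Mul(Add(Mul(6, -1179), -40016), Pow(Add(33141, Function('y')(160)), -1)), 98882), -1) = Pow(Add(Mul(Add(Mul(6, -1179), -40016), Pow(Add(33141, -153), -1)), 98882), -1) = Pow(Add(Mul(Add(-7074, -40016), Pow(32988, -1)), 98882), -1) = Pow(Add(Mul(-47090, Rational(1, 32988)), 98882), -1) = Pow(Add(Rational(-23545, 16494), 98882), -1) = Pow(Rational(1630936163, 16494), -1) = Rational(16494, 1630936163)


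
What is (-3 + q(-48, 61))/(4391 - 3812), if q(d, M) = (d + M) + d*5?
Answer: -230/579 ≈ -0.39724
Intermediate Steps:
q(d, M) = M + 6*d (q(d, M) = (M + d) + 5*d = M + 6*d)
(-3 + q(-48, 61))/(4391 - 3812) = (-3 + (61 + 6*(-48)))/(4391 - 3812) = (-3 + (61 - 288))/579 = (-3 - 227)*(1/579) = -230*1/579 = -230/579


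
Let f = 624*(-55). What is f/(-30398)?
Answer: 17160/15199 ≈ 1.1290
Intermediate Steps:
f = -34320
f/(-30398) = -34320/(-30398) = -34320*(-1/30398) = 17160/15199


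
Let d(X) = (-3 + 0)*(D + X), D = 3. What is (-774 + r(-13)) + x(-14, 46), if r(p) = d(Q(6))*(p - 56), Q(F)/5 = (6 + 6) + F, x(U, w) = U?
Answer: 18463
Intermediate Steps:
Q(F) = 60 + 5*F (Q(F) = 5*((6 + 6) + F) = 5*(12 + F) = 60 + 5*F)
d(X) = -9 - 3*X (d(X) = (-3 + 0)*(3 + X) = -3*(3 + X) = -9 - 3*X)
r(p) = 15624 - 279*p (r(p) = (-9 - 3*(60 + 5*6))*(p - 56) = (-9 - 3*(60 + 30))*(-56 + p) = (-9 - 3*90)*(-56 + p) = (-9 - 270)*(-56 + p) = -279*(-56 + p) = 15624 - 279*p)
(-774 + r(-13)) + x(-14, 46) = (-774 + (15624 - 279*(-13))) - 14 = (-774 + (15624 + 3627)) - 14 = (-774 + 19251) - 14 = 18477 - 14 = 18463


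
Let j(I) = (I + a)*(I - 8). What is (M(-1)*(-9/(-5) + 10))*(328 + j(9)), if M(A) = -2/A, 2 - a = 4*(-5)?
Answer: 42362/5 ≈ 8472.4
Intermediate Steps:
a = 22 (a = 2 - 4*(-5) = 2 - 1*(-20) = 2 + 20 = 22)
j(I) = (-8 + I)*(22 + I) (j(I) = (I + 22)*(I - 8) = (22 + I)*(-8 + I) = (-8 + I)*(22 + I))
(M(-1)*(-9/(-5) + 10))*(328 + j(9)) = ((-2/(-1))*(-9/(-5) + 10))*(328 + (-176 + 9² + 14*9)) = ((-2*(-1))*(-9*(-⅕) + 10))*(328 + (-176 + 81 + 126)) = (2*(9/5 + 10))*(328 + 31) = (2*(59/5))*359 = (118/5)*359 = 42362/5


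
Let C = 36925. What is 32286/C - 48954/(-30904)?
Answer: 1402696497/570565100 ≈ 2.4584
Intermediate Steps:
32286/C - 48954/(-30904) = 32286/36925 - 48954/(-30904) = 32286*(1/36925) - 48954*(-1/30904) = 32286/36925 + 24477/15452 = 1402696497/570565100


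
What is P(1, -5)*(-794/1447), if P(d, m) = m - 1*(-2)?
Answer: 2382/1447 ≈ 1.6462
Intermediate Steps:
P(d, m) = 2 + m (P(d, m) = m + 2 = 2 + m)
P(1, -5)*(-794/1447) = (2 - 5)*(-794/1447) = -(-2382)/1447 = -3*(-794/1447) = 2382/1447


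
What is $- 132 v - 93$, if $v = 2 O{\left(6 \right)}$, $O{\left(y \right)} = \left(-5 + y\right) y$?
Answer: $-1677$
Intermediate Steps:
$O{\left(y \right)} = y \left(-5 + y\right)$
$v = 12$ ($v = 2 \cdot 6 \left(-5 + 6\right) = 2 \cdot 6 \cdot 1 = 2 \cdot 6 = 12$)
$- 132 v - 93 = \left(-132\right) 12 - 93 = -1584 - 93 = -1677$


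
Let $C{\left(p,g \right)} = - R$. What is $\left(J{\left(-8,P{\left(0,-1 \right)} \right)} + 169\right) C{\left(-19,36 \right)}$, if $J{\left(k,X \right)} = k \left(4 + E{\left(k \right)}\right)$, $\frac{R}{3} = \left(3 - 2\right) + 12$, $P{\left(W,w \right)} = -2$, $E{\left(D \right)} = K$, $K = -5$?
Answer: $-6903$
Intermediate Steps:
$E{\left(D \right)} = -5$
$R = 39$ ($R = 3 \left(\left(3 - 2\right) + 12\right) = 3 \left(1 + 12\right) = 3 \cdot 13 = 39$)
$C{\left(p,g \right)} = -39$ ($C{\left(p,g \right)} = \left(-1\right) 39 = -39$)
$J{\left(k,X \right)} = - k$ ($J{\left(k,X \right)} = k \left(4 - 5\right) = k \left(-1\right) = - k$)
$\left(J{\left(-8,P{\left(0,-1 \right)} \right)} + 169\right) C{\left(-19,36 \right)} = \left(\left(-1\right) \left(-8\right) + 169\right) \left(-39\right) = \left(8 + 169\right) \left(-39\right) = 177 \left(-39\right) = -6903$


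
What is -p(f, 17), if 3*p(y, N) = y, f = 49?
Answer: -49/3 ≈ -16.333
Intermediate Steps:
p(y, N) = y/3
-p(f, 17) = -49/3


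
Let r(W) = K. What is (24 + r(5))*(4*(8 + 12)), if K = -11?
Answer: 1040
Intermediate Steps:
r(W) = -11
(24 + r(5))*(4*(8 + 12)) = (24 - 11)*(4*(8 + 12)) = 13*(4*20) = 13*80 = 1040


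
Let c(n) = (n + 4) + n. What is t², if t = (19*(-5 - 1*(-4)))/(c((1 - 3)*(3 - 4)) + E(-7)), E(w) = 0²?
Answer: 361/64 ≈ 5.6406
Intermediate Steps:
E(w) = 0
c(n) = 4 + 2*n (c(n) = (4 + n) + n = 4 + 2*n)
t = -19/8 (t = (19*(-5 - 1*(-4)))/((4 + 2*((1 - 3)*(3 - 4))) + 0) = (19*(-5 + 4))/((4 + 2*(-2*(-1))) + 0) = (19*(-1))/((4 + 2*2) + 0) = -19/((4 + 4) + 0) = -19/(8 + 0) = -19/8 ≈ -2.3750)
t² = (-19/8)² = 361/64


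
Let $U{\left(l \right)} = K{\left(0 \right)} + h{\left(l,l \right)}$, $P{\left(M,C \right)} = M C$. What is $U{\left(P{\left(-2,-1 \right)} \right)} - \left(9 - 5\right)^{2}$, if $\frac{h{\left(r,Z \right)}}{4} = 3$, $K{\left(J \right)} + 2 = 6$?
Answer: $0$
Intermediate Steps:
$K{\left(J \right)} = 4$ ($K{\left(J \right)} = -2 + 6 = 4$)
$P{\left(M,C \right)} = C M$
$h{\left(r,Z \right)} = 12$ ($h{\left(r,Z \right)} = 4 \cdot 3 = 12$)
$U{\left(l \right)} = 16$ ($U{\left(l \right)} = 4 + 12 = 16$)
$U{\left(P{\left(-2,-1 \right)} \right)} - \left(9 - 5\right)^{2} = 16 - \left(9 - 5\right)^{2} = 16 - 4^{2} = 16 - 16 = 0$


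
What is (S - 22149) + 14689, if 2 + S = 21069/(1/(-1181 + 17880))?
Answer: 351823769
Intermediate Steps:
S = 351831229 (S = -2 + 21069/(1/(-1181 + 17880)) = -2 + 21069/(1/16699) = -2 + 21069*16699 = -2 + 351831231 = 351831229)
(S - 22149) + 14689 = (351831229 - 22149) + 14689 = 351809080 + 14689 = 351823769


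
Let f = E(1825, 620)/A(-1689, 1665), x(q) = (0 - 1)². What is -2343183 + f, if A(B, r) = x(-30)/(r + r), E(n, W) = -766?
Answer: -4893963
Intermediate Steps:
x(q) = 1 (x(q) = (-1)² = 1)
A(B, r) = 1/(2*r) (A(B, r) = 1/(r + r) = 1/(2*r))
f = -2550780 (f = -766/((½)/1665) = -766/((½)*(1/1665)) = -766/1/3330 = -766*3330 = -2550780)
-2343183 + f = -2343183 - 2550780 = -4893963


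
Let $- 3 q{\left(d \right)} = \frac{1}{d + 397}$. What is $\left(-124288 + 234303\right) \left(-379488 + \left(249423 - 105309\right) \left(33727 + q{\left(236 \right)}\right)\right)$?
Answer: $\frac{338458622417237480}{633} \approx 5.3469 \cdot 10^{14}$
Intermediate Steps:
$q{\left(d \right)} = - \frac{1}{3 \left(397 + d\right)}$ ($q{\left(d \right)} = - \frac{1}{3 \left(d + 397\right)} = - \frac{1}{3 \left(397 + d\right)}$)
$\left(-124288 + 234303\right) \left(-379488 + \left(249423 - 105309\right) \left(33727 + q{\left(236 \right)}\right)\right) = \left(-124288 + 234303\right) \left(-379488 + \left(249423 - 105309\right) \left(33727 - \frac{1}{1191 + 3 \cdot 236}\right)\right) = 110015 \left(-379488 + 144114 \left(33727 - \frac{1}{1191 + 708}\right)\right) = 110015 \left(-379488 + 144114 \left(33727 - \frac{1}{1899}\right)\right) = 110015 \left(-379488 + 144114 \cdot \frac{64047572}{1899}\right) = 110015 \left(-379488 + \frac{3076717263736}{633}\right) = 110015 \cdot \frac{3076477047832}{633} = \frac{338458622417237480}{633}$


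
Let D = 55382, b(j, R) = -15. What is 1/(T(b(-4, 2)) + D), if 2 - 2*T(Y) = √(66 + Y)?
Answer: 73844/4089702235 + 2*√51/12269106705 ≈ 1.8057e-5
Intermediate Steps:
T(Y) = 1 - √(66 + Y)/2
1/(T(b(-4, 2)) + D) = 1/((1 - √(66 - 15)/2) + 55382) = 1/((1 - √51/2) + 55382) = 1/(55383 - √51/2)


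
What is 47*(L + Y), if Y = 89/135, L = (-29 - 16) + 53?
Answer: 54943/135 ≈ 406.99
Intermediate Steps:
L = 8 (L = -45 + 53 = 8)
Y = 89/135 (Y = 89*(1/135) = 89/135 ≈ 0.65926)
47*(L + Y) = 47*(8 + 89/135) = 47*(1169/135) = 54943/135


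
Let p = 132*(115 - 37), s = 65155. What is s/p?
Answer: 65155/10296 ≈ 6.3282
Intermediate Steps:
p = 10296 (p = 132*78 = 10296)
s/p = 65155/10296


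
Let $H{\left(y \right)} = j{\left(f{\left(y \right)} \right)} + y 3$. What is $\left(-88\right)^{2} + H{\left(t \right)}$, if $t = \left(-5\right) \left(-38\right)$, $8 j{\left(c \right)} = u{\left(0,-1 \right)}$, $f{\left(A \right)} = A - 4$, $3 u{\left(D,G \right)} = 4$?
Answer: $\frac{49885}{6} \approx 8314.2$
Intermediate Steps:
$u{\left(D,G \right)} = \frac{4}{3}$ ($u{\left(D,G \right)} = \frac{1}{3} \cdot 4 = \frac{4}{3}$)
$f{\left(A \right)} = -4 + A$ ($f{\left(A \right)} = A - 4 = -4 + A$)
$j{\left(c \right)} = \frac{1}{6}$ ($j{\left(c \right)} = \frac{1}{8} \cdot \frac{4}{3} = \frac{1}{6}$)
$t = 190$
$H{\left(y \right)} = \frac{1}{6} + 3 y$ ($H{\left(y \right)} = \frac{1}{6} + y 3 = \frac{1}{6} + 3 y$)
$\left(-88\right)^{2} + H{\left(t \right)} = \left(-88\right)^{2} + \left(\frac{1}{6} + 3 \cdot 190\right) = 7744 + \left(\frac{1}{6} + 570\right) = 7744 + \frac{3421}{6} = \frac{49885}{6}$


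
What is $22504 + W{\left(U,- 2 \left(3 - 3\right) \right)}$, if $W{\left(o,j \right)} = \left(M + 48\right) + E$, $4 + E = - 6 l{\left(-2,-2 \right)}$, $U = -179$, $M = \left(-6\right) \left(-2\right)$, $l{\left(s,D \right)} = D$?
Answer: $22572$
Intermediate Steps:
$M = 12$
$E = 8$ ($E = -4 - -12 = -4 + 12 = 8$)
$W{\left(o,j \right)} = 68$ ($W{\left(o,j \right)} = \left(12 + 48\right) + 8 = 60 + 8 = 68$)
$22504 + W{\left(U,- 2 \left(3 - 3\right) \right)} = 22504 + 68 = 22572$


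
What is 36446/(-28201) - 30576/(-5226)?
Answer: 8612910/1889467 ≈ 4.5584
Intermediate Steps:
36446/(-28201) - 30576/(-5226) = 36446*(-1/28201) - 30576*(-1/5226) = -36446/28201 + 392/67 = 8612910/1889467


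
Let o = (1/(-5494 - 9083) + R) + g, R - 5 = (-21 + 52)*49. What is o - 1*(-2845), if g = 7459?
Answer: 172416755/14577 ≈ 11828.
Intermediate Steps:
R = 1524 (R = 5 + (-21 + 52)*49 = 5 + 31*49 = 5 + 1519 = 1524)
o = 130945190/14577 (o = (1/(-5494 - 9083) + 1524) + 7459 = (1/(-14577) + 1524) + 7459 = (-1/14577 + 1524) + 7459 = 22215347/14577 + 7459 = 130945190/14577 ≈ 8983.0)
o - 1*(-2845) = 130945190/14577 - 1*(-2845) = 130945190/14577 + 2845 = 172416755/14577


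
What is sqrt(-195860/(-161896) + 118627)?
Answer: sqrt(80937180462)/826 ≈ 344.42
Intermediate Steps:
sqrt(-195860/(-161896) + 118627) = sqrt(-195860*(-1/161896) + 118627) = sqrt(6995/5782 + 118627) = sqrt(685908309/5782) = sqrt(80937180462)/826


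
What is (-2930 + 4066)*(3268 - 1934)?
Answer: 1515424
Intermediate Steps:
(-2930 + 4066)*(3268 - 1934) = 1136*1334 = 1515424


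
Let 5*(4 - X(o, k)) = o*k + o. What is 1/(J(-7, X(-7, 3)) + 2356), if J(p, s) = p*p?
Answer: 1/2405 ≈ 0.00041580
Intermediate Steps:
X(o, k) = 4 - o/5 - k*o/5 (X(o, k) = 4 - (o*k + o)/5 = 4 - (k*o + o)/5 = 4 - (o + k*o)/5 = 4 + (-o/5 - k*o/5) = 4 - o/5 - k*o/5)
J(p, s) = p²
1/(J(-7, X(-7, 3)) + 2356) = 1/((-7)² + 2356) = 1/(49 + 2356) = 1/2405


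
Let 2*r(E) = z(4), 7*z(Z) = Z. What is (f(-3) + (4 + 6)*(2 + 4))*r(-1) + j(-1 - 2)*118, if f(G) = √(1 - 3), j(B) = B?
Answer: -2358/7 + 2*I*√2/7 ≈ -336.86 + 0.40406*I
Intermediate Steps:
z(Z) = Z/7
r(E) = 2/7 (r(E) = ((⅐)*4)/2 = (½)*(4/7) = 2/7)
f(G) = I*√2 (f(G) = √(-2) = I*√2)
(f(-3) + (4 + 6)*(2 + 4))*r(-1) + j(-1 - 2)*118 = (I*√2 + (4 + 6)*(2 + 4))*(2/7) + (-1 - 2)*118 = (I*√2 + 10*6)*(2/7) - 3*118 = (I*√2 + 60)*(2/7) - 354 = (60 + I*√2)*(2/7) - 354 = (120/7 + 2*I*√2/7) - 354 = -2358/7 + 2*I*√2/7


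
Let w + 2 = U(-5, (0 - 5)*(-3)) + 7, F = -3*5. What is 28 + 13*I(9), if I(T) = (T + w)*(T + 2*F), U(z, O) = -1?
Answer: -3521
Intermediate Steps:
F = -15
w = 4 (w = -2 + (-1 + 7) = -2 + 6 = 4)
I(T) = (-30 + T)*(4 + T) (I(T) = (T + 4)*(T + 2*(-15)) = (4 + T)*(T - 30) = (4 + T)*(-30 + T) = (-30 + T)*(4 + T))
28 + 13*I(9) = 28 + 13*(-120 + 9**2 - 26*9) = 28 + 13*(-120 + 81 - 234) = 28 + 13*(-273) = 28 - 3549 = -3521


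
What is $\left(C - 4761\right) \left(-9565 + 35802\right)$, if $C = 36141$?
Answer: $823317060$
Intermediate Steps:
$\left(C - 4761\right) \left(-9565 + 35802\right) = \left(36141 - 4761\right) \left(-9565 + 35802\right) = 31380 \cdot 26237 = 823317060$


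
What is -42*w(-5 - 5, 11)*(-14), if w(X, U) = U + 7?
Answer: 10584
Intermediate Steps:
w(X, U) = 7 + U
-42*w(-5 - 5, 11)*(-14) = -42*(7 + 11)*(-14) = -42*18*(-14) = -756*(-14) = 10584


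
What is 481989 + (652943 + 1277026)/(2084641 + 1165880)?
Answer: 174079699582/361169 ≈ 4.8199e+5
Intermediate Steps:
481989 + (652943 + 1277026)/(2084641 + 1165880) = 481989 + 1929969/3250521 = 481989 + 1929969*(1/3250521) = 481989 + 214441/361169 = 174079699582/361169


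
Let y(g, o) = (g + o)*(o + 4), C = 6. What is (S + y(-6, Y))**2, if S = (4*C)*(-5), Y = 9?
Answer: 6561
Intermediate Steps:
y(g, o) = (4 + o)*(g + o) (y(g, o) = (g + o)*(4 + o) = (4 + o)*(g + o))
S = -120 (S = (4*6)*(-5) = 24*(-5) = -120)
(S + y(-6, Y))**2 = (-120 + (9**2 + 4*(-6) + 4*9 - 6*9))**2 = (-120 + (81 - 24 + 36 - 54))**2 = (-120 + 39)**2 = (-81)**2 = 6561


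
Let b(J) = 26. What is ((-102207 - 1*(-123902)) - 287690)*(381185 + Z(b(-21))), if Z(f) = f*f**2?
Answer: -106068432195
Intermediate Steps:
Z(f) = f**3
((-102207 - 1*(-123902)) - 287690)*(381185 + Z(b(-21))) = ((-102207 - 1*(-123902)) - 287690)*(381185 + 26**3) = ((-102207 + 123902) - 287690)*(381185 + 17576) = (21695 - 287690)*398761 = -265995*398761 = -106068432195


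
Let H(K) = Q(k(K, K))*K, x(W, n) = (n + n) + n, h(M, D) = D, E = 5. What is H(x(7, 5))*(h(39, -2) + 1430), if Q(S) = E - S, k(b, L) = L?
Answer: -214200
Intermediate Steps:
Q(S) = 5 - S
x(W, n) = 3*n (x(W, n) = 2*n + n = 3*n)
H(K) = K*(5 - K) (H(K) = (5 - K)*K = K*(5 - K))
H(x(7, 5))*(h(39, -2) + 1430) = ((3*5)*(5 - 3*5))*(-2 + 1430) = (15*(5 - 1*15))*1428 = (15*(5 - 15))*1428 = (15*(-10))*1428 = -150*1428 = -214200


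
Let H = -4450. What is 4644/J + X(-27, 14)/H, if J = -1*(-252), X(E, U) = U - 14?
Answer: 129/7 ≈ 18.429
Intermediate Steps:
X(E, U) = -14 + U
J = 252
4644/J + X(-27, 14)/H = 4644/252 + (-14 + 14)/(-4450) = 4644*(1/252) + 0*(-1/4450) = 129/7 + 0 = 129/7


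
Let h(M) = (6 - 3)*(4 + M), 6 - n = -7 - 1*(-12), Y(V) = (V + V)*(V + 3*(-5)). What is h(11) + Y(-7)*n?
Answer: 353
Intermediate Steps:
Y(V) = 2*V*(-15 + V) (Y(V) = (2*V)*(V - 15) = (2*V)*(-15 + V) = 2*V*(-15 + V))
n = 1 (n = 6 - (-7 - 1*(-12)) = 6 - (-7 + 12) = 6 - 1*5 = 6 - 5 = 1)
h(M) = 12 + 3*M (h(M) = 3*(4 + M) = 12 + 3*M)
h(11) + Y(-7)*n = (12 + 3*11) + (2*(-7)*(-15 - 7))*1 = (12 + 33) + (2*(-7)*(-22))*1 = 45 + 308*1 = 45 + 308 = 353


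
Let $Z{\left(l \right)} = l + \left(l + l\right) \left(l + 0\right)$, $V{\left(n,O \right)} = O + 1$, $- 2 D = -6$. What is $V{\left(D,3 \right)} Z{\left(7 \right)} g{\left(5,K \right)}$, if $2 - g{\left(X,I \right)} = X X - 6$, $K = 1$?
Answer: $-7140$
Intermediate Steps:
$D = 3$ ($D = \left(- \frac{1}{2}\right) \left(-6\right) = 3$)
$g{\left(X,I \right)} = 8 - X^{2}$ ($g{\left(X,I \right)} = 2 - \left(X X - 6\right) = 2 - \left(X^{2} - 6\right) = 2 - \left(-6 + X^{2}\right) = 8 - X^{2}$)
$V{\left(n,O \right)} = 1 + O$
$Z{\left(l \right)} = l + 2 l^{2}$ ($Z{\left(l \right)} = l + 2 l l = l + 2 l^{2}$)
$V{\left(D,3 \right)} Z{\left(7 \right)} g{\left(5,K \right)} = \left(1 + 3\right) 7 \left(1 + 2 \cdot 7\right) \left(8 - 5^{2}\right) = 4 \cdot 7 \left(1 + 14\right) \left(8 - 25\right) = 4 \cdot 7 \cdot 15 \left(8 - 25\right) = 4 \cdot 105 \left(-17\right) = 420 \left(-17\right) = -7140$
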